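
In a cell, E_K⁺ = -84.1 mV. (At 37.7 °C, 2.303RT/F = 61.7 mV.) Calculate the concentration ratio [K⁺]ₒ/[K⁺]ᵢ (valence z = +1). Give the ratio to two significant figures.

log₁₀([out]/[in]) = E·z/(61.7) = -84.1 × 1 / 61.7 = -1.3630
[out]/[in] = 10^(-1.3630) = 0.04335

0.043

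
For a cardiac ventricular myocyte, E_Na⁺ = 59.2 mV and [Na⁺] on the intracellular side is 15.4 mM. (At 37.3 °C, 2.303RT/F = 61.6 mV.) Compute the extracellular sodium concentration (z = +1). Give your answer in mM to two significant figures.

Nernst: E = (61.6/1) · log₁₀([out]/[in]), so log₁₀([out]/[in]) = 59.2 × 1 / 61.6 = 0.9610.
[out]/[in] = 10^(0.9610) = 9.142.
[out] = 9.142 × 15.4 = 140.8 mM.

140 mM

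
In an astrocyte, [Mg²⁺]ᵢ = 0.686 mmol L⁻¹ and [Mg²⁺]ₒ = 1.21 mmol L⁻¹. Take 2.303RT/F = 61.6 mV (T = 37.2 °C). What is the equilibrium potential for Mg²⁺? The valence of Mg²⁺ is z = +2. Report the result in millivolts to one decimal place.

7.6 mV

E = (61.6/z) · log₁₀([Mg²⁺]_out/[Mg²⁺]_in) with z = +2.
= (61.6/2) · log₁₀(1.21/0.686) = 30.80 · log₁₀(1.764)
= 30.80 · (0.2465) = 7.59 mV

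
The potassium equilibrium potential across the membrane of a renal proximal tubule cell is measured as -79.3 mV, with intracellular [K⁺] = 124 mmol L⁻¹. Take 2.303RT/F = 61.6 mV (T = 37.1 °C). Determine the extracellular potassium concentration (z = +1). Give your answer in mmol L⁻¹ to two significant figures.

Nernst: E = (61.6/1) · log₁₀([out]/[in]), so log₁₀([out]/[in]) = -79.3 × 1 / 61.6 = -1.2873.
[out]/[in] = 10^(-1.2873) = 0.0516.
[out] = 0.0516 × 124 = 6.399 mmol L⁻¹.

6.4 mmol L⁻¹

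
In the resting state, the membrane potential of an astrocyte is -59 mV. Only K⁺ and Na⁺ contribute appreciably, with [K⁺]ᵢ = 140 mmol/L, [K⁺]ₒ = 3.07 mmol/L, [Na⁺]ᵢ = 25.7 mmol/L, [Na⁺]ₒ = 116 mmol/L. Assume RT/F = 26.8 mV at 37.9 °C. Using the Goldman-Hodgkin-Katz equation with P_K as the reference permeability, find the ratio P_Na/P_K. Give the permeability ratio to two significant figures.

0.11

Let α = P_Na/P_K. GHK: Vm = 26.8·ln[(Kₒ + α·Naₒ)/(Kᵢ + α·Naᵢ)].
e^(Vm/26.8) = e^(-59.0/26.8) = 0.11064
So 0.11064·(Kᵢ + α·Naᵢ) = Kₒ + α·Naₒ → α = (0.11064·140.0 − 3.07) / (116.0 − 0.11064·25.7)
α = (15.49 − 3.07) / (116.0 − 2.843) = 12.42/113.2 = 0.1098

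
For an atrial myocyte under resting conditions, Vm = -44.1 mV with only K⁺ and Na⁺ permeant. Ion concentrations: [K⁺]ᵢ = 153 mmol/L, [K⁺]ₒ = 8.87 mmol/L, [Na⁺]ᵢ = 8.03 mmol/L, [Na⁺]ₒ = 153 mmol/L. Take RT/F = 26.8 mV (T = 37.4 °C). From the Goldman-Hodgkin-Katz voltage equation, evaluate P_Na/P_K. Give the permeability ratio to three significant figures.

Let α = P_Na/P_K. GHK: Vm = 26.8·ln[(Kₒ + α·Naₒ)/(Kᵢ + α·Naᵢ)].
e^(Vm/26.8) = e^(-44.1/26.8) = 0.19291
So 0.19291·(Kᵢ + α·Naᵢ) = Kₒ + α·Naₒ → α = (0.19291·153.0 − 8.87) / (153.0 − 0.19291·8.03)
α = (29.52 − 8.87) / (153.0 − 1.549) = 20.65/151.5 = 0.1363

0.136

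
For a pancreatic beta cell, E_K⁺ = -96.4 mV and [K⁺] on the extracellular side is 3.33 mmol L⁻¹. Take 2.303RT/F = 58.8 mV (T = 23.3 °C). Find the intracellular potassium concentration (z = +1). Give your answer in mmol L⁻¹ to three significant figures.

Nernst: E = (58.8/1) · log₁₀([out]/[in]), so log₁₀([out]/[in]) = -96.4 × 1 / 58.8 = -1.6395.
[out]/[in] = 10^(-1.6395) = 0.02294.
[in] = 3.33 / 0.02294 = 145.2 mmol L⁻¹.

145 mmol L⁻¹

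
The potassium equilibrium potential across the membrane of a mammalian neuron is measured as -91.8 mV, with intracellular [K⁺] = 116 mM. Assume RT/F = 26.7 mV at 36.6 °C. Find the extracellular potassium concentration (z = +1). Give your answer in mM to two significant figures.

Nernst: E = (26.7/1) · ln([out]/[in]), so ln([out]/[in]) = -91.8 × 1 / 26.7 = -3.4382.
[out]/[in] = e^(-3.4382) = 0.03212.
[out] = 0.03212 × 116 = 3.726 mM.

3.7 mM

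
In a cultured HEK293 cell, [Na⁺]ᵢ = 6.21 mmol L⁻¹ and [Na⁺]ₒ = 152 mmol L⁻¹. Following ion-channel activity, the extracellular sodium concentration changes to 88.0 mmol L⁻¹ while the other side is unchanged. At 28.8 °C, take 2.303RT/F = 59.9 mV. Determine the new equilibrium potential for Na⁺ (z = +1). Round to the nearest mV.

69 mV

After the shift: [Na⁺]_out = 88.0, [Na⁺]_in = 6.21 mmol L⁻¹.
E_new = (59.9/1)·log₁₀(88.0/6.21) = 59.90 · (1.1514) = 68.97 mV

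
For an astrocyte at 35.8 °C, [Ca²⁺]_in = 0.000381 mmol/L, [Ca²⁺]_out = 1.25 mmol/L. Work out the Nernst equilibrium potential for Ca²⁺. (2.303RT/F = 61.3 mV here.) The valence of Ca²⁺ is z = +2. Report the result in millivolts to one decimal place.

107.8 mV

E = (61.3/z) · log₁₀([Ca²⁺]_out/[Ca²⁺]_in) with z = +2.
= (61.3/2) · log₁₀(1.25/0.000381) = 30.65 · log₁₀(3281)
= 30.65 · (3.5160) = 107.76 mV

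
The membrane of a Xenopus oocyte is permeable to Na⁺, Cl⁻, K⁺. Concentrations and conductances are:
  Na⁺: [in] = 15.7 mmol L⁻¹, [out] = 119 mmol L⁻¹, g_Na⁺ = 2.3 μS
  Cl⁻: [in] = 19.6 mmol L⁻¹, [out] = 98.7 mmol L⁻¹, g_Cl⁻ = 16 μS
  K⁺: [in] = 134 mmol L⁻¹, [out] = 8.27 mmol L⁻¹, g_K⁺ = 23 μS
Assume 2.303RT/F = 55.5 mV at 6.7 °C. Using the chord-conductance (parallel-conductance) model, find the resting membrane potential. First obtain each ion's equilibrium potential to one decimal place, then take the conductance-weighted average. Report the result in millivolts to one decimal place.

E_Na⁺ = (55.5/1)·log₁₀(119/15.7) = 48.8 mV
E_Cl⁻ = (55.5/-1)·log₁₀(98.7/19.6) = -39.0 mV
E_K⁺ = (55.5/1)·log₁₀(8.27/134) = -67.1 mV
Vm = (Σ gᵢEᵢ)/(Σ gᵢ) = (2.3·48.8 + 16·-39.0 + 23·-67.1) / (2.3 + 16 + 23)
= -2055.06 / 41.3 = -49.76 mV

-49.8 mV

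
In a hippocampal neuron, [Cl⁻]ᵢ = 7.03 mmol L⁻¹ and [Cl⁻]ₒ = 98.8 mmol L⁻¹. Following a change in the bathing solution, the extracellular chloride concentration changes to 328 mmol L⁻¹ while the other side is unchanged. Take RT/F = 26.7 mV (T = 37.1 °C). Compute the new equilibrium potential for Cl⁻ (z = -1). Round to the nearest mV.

-103 mV

After the shift: [Cl⁻]_out = 328, [Cl⁻]_in = 7.03 mmol L⁻¹.
E_new = (26.7/-1)·ln(328/7.03) = -26.70 · (3.8428) = -102.60 mV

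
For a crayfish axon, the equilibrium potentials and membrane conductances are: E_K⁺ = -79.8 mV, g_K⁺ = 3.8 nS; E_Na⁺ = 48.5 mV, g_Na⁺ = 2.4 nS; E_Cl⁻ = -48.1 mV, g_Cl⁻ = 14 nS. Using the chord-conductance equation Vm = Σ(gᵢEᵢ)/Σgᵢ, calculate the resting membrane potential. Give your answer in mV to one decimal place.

-42.6 mV

Σ gᵢEᵢ = 3.8·(-79.8) + 2.4·(48.5) + 14·(-48.1) = -860.24
Σ gᵢ = 3.8 + 2.4 + 14 = 20.2
Vm = -860.24 / 20.2 = -42.59 mV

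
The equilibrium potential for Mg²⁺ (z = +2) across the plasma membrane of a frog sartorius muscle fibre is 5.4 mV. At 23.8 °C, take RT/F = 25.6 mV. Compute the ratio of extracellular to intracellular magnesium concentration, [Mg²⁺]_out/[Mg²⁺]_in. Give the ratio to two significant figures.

ln([out]/[in]) = E·z/(25.6) = 5.4 × 2 / 25.6 = 0.4219
[out]/[in] = e^(0.4219) = 1.525

1.5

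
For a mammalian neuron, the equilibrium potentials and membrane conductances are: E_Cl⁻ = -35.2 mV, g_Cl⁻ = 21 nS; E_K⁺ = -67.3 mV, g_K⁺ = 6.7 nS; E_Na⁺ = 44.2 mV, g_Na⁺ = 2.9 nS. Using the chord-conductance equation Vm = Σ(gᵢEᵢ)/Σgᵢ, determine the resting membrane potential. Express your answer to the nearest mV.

-35 mV

Σ gᵢEᵢ = 21·(-35.2) + 6.7·(-67.3) + 2.9·(44.2) = -1061.93
Σ gᵢ = 21 + 6.7 + 2.9 = 30.6
Vm = -1061.93 / 30.6 = -34.70 mV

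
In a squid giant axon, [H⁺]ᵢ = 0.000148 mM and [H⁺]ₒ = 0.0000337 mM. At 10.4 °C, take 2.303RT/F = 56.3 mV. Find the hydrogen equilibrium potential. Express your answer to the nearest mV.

-36 mV

E = (56.3/z) · log₁₀([H⁺]_out/[H⁺]_in) with z = +1.
= (56.3/1) · log₁₀(0.0000337/0.000148) = 56.30 · log₁₀(0.2277)
= 56.30 · (-0.6426) = -36.18 mV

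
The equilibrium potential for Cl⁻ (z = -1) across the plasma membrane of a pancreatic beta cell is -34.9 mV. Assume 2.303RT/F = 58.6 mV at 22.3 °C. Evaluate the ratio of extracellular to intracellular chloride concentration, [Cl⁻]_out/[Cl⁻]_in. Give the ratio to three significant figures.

log₁₀([out]/[in]) = E·z/(58.6) = -34.9 × -1 / 58.6 = 0.5956
[out]/[in] = 10^(0.5956) = 3.941

3.94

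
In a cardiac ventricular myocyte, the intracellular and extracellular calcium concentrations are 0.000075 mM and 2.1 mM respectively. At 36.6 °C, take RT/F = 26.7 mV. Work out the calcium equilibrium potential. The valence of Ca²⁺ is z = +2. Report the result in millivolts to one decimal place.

E = (26.7/z) · ln([Ca²⁺]_out/[Ca²⁺]_in) with z = +2.
= (26.7/2) · ln(2.1/0.000075) = 13.35 · ln(2.8e+04)
= 13.35 · (10.2400) = 136.70 mV

136.7 mV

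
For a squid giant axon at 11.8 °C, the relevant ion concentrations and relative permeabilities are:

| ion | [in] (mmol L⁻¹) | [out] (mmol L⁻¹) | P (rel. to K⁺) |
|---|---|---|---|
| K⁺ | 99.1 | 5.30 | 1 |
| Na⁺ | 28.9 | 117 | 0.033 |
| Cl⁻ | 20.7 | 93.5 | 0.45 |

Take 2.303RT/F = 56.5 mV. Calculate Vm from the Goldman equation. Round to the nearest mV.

-50 mV

Vm = 56.5 · log₁₀[(Σ P·[cation]ₒ + Σ P·[anion]ᵢ) / (Σ P·[cation]ᵢ + Σ P·[anion]ₒ)]
Numerator = 1×5.30 + 0.033×117 + 0.45×20.7 = 18.48
Denominator = 1×99.1 + 0.033×28.9 + 0.45×93.5 = 142.1
Vm = 56.5 · log₁₀(0.12999) = 56.5 × (-0.8861) = -50.06 mV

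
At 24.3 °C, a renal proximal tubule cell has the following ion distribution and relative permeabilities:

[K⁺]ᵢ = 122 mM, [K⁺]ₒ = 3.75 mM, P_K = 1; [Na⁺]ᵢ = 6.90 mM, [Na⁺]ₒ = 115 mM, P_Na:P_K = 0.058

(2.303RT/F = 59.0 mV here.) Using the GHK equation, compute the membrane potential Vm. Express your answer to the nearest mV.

Vm = 59.0 · log₁₀[(Σ P·[cation]ₒ + Σ P·[anion]ᵢ) / (Σ P·[cation]ᵢ + Σ P·[anion]ₒ)]
Numerator = 1×3.75 + 0.058×115 = 10.42
Denominator = 1×122 + 0.058×6.90 = 122.4
Vm = 59.0 · log₁₀(0.085131) = 59.0 × (-1.0699) = -63.12 mV

-63 mV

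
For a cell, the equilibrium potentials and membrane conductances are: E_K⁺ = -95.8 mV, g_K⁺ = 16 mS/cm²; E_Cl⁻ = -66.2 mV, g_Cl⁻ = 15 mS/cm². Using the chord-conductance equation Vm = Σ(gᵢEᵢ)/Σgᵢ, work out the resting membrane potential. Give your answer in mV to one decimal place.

Σ gᵢEᵢ = 16·(-95.8) + 15·(-66.2) = -2525.80
Σ gᵢ = 16 + 15 = 31
Vm = -2525.80 / 31 = -81.48 mV

-81.5 mV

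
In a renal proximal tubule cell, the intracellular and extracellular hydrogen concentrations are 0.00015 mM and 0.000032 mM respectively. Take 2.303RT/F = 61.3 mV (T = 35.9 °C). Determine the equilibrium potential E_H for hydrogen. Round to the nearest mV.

E = (61.3/z) · log₁₀([H⁺]_out/[H⁺]_in) with z = +1.
= (61.3/1) · log₁₀(0.000032/0.00015) = 61.30 · log₁₀(0.2133)
= 61.30 · (-0.6709) = -41.13 mV

-41 mV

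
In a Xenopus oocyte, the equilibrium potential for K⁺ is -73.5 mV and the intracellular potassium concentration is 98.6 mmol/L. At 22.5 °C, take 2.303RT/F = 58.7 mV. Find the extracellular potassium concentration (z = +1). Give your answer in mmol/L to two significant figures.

5.5 mmol/L

Nernst: E = (58.7/1) · log₁₀([out]/[in]), so log₁₀([out]/[in]) = -73.5 × 1 / 58.7 = -1.2521.
[out]/[in] = 10^(-1.2521) = 0.05596.
[out] = 0.05596 × 98.6 = 5.518 mmol/L.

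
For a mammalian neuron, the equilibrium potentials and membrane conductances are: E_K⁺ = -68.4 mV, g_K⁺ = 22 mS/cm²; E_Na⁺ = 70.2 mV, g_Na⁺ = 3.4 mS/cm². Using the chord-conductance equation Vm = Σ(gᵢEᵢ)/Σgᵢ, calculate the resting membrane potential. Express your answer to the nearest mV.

-50 mV

Σ gᵢEᵢ = 22·(-68.4) + 3.4·(70.2) = -1266.12
Σ gᵢ = 22 + 3.4 = 25.4
Vm = -1266.12 / 25.4 = -49.85 mV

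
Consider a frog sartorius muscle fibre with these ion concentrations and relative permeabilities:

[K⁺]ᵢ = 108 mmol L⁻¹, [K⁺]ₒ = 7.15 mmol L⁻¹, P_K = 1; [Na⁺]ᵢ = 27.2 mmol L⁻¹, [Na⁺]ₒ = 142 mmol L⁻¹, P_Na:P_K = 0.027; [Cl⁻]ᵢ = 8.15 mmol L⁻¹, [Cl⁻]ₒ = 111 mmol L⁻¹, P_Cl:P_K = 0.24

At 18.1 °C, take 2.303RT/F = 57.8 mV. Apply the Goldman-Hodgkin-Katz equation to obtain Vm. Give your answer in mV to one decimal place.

-58.9 mV

Vm = 57.8 · log₁₀[(Σ P·[cation]ₒ + Σ P·[anion]ᵢ) / (Σ P·[cation]ᵢ + Σ P·[anion]ₒ)]
Numerator = 1×7.15 + 0.027×142 + 0.24×8.15 = 12.94
Denominator = 1×108 + 0.027×27.2 + 0.24×111 = 135.4
Vm = 57.8 · log₁₀(0.095587) = 57.8 × (-1.0196) = -58.93 mV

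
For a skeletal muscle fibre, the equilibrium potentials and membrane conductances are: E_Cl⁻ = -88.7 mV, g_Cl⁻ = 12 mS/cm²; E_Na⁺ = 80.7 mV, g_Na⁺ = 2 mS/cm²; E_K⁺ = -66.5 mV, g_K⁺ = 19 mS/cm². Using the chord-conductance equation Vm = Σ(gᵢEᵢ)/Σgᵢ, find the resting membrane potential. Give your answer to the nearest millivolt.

-66 mV

Σ gᵢEᵢ = 12·(-88.7) + 2·(80.7) + 19·(-66.5) = -2166.50
Σ gᵢ = 12 + 2 + 19 = 33
Vm = -2166.50 / 33 = -65.65 mV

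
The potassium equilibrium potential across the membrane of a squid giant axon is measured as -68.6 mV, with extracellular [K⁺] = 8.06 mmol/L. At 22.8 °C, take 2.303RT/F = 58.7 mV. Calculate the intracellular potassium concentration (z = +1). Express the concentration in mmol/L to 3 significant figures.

Nernst: E = (58.7/1) · log₁₀([out]/[in]), so log₁₀([out]/[in]) = -68.6 × 1 / 58.7 = -1.1687.
[out]/[in] = 10^(-1.1687) = 0.06782.
[in] = 8.06 / 0.06782 = 118.8 mmol/L.

119 mmol/L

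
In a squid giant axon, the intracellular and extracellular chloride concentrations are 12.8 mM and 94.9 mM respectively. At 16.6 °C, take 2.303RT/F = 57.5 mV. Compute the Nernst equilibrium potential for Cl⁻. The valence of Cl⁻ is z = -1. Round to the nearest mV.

-50 mV

E = (57.5/z) · log₁₀([Cl⁻]_out/[Cl⁻]_in) with z = -1.
For an anion, dividing by z = -1 reverses the sign.
= (57.5/-1) · log₁₀(94.9/12.8) = -57.50 · log₁₀(7.414)
= -57.50 · (0.8701) = -50.03 mV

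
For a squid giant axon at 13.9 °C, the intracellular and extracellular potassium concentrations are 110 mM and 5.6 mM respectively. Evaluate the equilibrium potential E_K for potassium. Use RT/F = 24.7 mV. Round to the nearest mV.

-74 mV

E = (24.7/z) · ln([K⁺]_out/[K⁺]_in) with z = +1.
= (24.7/1) · ln(5.6/110) = 24.70 · ln(0.05091)
= 24.70 · (-2.9777) = -73.55 mV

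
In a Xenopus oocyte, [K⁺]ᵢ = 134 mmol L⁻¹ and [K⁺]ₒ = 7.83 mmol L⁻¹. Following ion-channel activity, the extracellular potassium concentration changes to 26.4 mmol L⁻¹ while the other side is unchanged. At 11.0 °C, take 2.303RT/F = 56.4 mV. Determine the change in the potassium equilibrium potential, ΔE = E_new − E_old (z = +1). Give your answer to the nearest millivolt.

30 mV

E_old = (56.4/1)·log₁₀(7.83/134) = -69.56 mV
E_new = (56.4/1)·log₁₀(26.4/134) = -39.79 mV
ΔE = -39.79 − (-69.56) = 29.77 mV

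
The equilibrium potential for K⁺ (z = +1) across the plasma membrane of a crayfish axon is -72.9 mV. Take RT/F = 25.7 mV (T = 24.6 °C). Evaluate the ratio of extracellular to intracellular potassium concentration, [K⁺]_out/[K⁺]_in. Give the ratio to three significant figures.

0.0586

ln([out]/[in]) = E·z/(25.7) = -72.9 × 1 / 25.7 = -2.8366
[out]/[in] = e^(-2.8366) = 0.05863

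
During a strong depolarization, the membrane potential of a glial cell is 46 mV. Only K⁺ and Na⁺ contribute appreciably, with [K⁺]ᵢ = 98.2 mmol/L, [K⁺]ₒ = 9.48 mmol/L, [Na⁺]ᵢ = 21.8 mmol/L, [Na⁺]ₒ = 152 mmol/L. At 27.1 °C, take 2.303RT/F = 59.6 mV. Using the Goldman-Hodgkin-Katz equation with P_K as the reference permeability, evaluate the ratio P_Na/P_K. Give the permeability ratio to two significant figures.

25

Let α = P_Na/P_K. GHK: Vm = 59.6·log₁₀[(Kₒ + α·Naₒ)/(Kᵢ + α·Naᵢ)].
10^(Vm/59.6) = 10^(46.0/59.6) = 5.9131
So 5.9131·(Kᵢ + α·Naᵢ) = Kₒ + α·Naₒ → α = (5.9131·98.2 − 9.48) / (152.0 − 5.9131·21.8)
α = (580.7 − 9.48) / (152.0 − 128.9) = 571.2/23.1 = 24.73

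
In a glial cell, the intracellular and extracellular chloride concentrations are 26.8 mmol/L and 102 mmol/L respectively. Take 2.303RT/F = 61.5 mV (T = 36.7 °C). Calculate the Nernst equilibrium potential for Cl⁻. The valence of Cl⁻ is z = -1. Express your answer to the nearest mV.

E = (61.5/z) · log₁₀([Cl⁻]_out/[Cl⁻]_in) with z = -1.
For an anion, dividing by z = -1 reverses the sign.
= (61.5/-1) · log₁₀(102/26.8) = -61.50 · log₁₀(3.806)
= -61.50 · (0.5805) = -35.70 mV

-36 mV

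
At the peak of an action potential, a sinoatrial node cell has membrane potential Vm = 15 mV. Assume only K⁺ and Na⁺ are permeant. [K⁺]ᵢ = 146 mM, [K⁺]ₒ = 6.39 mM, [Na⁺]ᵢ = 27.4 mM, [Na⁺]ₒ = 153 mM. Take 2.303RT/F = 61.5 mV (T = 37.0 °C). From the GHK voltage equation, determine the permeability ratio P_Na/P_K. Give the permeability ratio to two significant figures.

Let α = P_Na/P_K. GHK: Vm = 61.5·log₁₀[(Kₒ + α·Naₒ)/(Kᵢ + α·Naᵢ)].
10^(Vm/61.5) = 10^(15.0/61.5) = 1.7535
So 1.7535·(Kᵢ + α·Naᵢ) = Kₒ + α·Naₒ → α = (1.7535·146.0 − 6.39) / (153.0 − 1.7535·27.4)
α = (256 − 6.39) / (153.0 − 48.05) = 249.6/105 = 2.378

2.4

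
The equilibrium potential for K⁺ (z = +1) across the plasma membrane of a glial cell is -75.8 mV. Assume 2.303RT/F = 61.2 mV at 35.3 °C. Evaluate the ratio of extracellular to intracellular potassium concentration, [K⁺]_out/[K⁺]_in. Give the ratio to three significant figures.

0.0577

log₁₀([out]/[in]) = E·z/(61.2) = -75.8 × 1 / 61.2 = -1.2386
[out]/[in] = 10^(-1.2386) = 0.05773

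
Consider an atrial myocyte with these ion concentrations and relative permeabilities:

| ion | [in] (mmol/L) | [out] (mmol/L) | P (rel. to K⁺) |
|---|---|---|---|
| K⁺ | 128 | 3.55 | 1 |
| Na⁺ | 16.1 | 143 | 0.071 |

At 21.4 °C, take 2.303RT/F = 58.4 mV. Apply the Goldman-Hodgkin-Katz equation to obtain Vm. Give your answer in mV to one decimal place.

Vm = 58.4 · log₁₀[(Σ P·[cation]ₒ + Σ P·[anion]ᵢ) / (Σ P·[cation]ᵢ + Σ P·[anion]ₒ)]
Numerator = 1×3.55 + 0.071×143 = 13.7
Denominator = 1×128 + 0.071×16.1 = 129.1
Vm = 58.4 · log₁₀(0.10611) = 58.4 × (-0.9743) = -56.90 mV

-56.9 mV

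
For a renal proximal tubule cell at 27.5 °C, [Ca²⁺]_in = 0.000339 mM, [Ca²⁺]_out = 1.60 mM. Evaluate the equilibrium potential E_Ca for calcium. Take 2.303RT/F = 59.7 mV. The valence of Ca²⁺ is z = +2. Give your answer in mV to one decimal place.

109.7 mV

E = (59.7/z) · log₁₀([Ca²⁺]_out/[Ca²⁺]_in) with z = +2.
= (59.7/2) · log₁₀(1.60/0.000339) = 29.85 · log₁₀(4720)
= 29.85 · (3.6739) = 109.67 mV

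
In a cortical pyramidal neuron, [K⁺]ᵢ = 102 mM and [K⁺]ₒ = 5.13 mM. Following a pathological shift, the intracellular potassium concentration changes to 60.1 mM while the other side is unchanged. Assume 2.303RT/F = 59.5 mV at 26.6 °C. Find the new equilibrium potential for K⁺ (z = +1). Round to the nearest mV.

After the shift: [K⁺]_out = 5.13, [K⁺]_in = 60.1 mM.
E_new = (59.5/1)·log₁₀(5.13/60.1) = 59.50 · (-1.0688) = -63.59 mV

-64 mV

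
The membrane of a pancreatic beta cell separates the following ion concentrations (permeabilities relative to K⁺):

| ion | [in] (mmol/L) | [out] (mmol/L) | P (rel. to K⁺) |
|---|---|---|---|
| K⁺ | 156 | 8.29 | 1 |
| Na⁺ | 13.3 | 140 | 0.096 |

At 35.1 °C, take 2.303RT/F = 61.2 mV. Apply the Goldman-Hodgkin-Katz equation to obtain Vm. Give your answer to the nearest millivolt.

Vm = 61.2 · log₁₀[(Σ P·[cation]ₒ + Σ P·[anion]ᵢ) / (Σ P·[cation]ᵢ + Σ P·[anion]ₒ)]
Numerator = 1×8.29 + 0.096×140 = 21.73
Denominator = 1×156 + 0.096×13.3 = 157.3
Vm = 61.2 · log₁₀(0.13816) = 61.2 × (-0.8596) = -52.61 mV

-53 mV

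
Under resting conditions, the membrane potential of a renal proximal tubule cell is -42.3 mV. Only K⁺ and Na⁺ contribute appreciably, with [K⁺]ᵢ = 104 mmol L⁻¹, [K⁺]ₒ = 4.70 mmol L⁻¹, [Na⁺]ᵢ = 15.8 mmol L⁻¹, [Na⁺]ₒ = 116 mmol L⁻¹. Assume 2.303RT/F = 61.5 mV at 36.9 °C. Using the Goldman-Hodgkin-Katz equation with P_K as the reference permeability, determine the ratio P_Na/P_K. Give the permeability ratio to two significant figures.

0.15

Let α = P_Na/P_K. GHK: Vm = 61.5·log₁₀[(Kₒ + α·Naₒ)/(Kᵢ + α·Naᵢ)].
10^(Vm/61.5) = 10^(-42.3/61.5) = 0.20521
So 0.20521·(Kᵢ + α·Naᵢ) = Kₒ + α·Naₒ → α = (0.20521·104.0 − 4.7) / (116.0 − 0.20521·15.8)
α = (21.34 − 4.7) / (116.0 − 3.242) = 16.64/112.8 = 0.1476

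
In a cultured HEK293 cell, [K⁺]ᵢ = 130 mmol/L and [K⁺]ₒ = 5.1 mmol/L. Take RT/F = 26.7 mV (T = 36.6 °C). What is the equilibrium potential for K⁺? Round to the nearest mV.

E = (26.7/z) · ln([K⁺]_out/[K⁺]_in) with z = +1.
= (26.7/1) · ln(5.1/130) = 26.70 · ln(0.03923)
= 26.70 · (-3.2383) = -86.46 mV

-86 mV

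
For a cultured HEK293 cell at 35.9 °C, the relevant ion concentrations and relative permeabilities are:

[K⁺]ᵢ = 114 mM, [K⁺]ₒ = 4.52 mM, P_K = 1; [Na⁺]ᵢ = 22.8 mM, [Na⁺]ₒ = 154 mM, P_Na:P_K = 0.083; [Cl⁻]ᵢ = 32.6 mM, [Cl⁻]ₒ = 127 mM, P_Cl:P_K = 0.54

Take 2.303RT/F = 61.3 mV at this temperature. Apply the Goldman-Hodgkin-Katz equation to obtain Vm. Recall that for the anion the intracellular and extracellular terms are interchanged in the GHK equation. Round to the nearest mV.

-44 mV

Vm = 61.3 · log₁₀[(Σ P·[cation]ₒ + Σ P·[anion]ᵢ) / (Σ P·[cation]ᵢ + Σ P·[anion]ₒ)]
Numerator = 1×4.52 + 0.083×154 + 0.54×32.6 = 34.91
Denominator = 1×114 + 0.083×22.8 + 0.54×127 = 184.5
Vm = 61.3 · log₁₀(0.18922) = 61.3 × (-0.7230) = -44.32 mV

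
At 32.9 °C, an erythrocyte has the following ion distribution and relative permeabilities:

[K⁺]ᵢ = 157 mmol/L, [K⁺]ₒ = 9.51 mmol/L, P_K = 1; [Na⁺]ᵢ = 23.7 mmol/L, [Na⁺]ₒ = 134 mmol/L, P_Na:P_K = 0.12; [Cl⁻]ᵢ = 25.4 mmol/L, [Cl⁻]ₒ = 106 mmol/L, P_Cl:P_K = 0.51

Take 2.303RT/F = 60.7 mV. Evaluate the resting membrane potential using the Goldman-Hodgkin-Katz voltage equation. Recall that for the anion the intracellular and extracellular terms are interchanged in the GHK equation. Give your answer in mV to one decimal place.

-45.2 mV

Vm = 60.7 · log₁₀[(Σ P·[cation]ₒ + Σ P·[anion]ᵢ) / (Σ P·[cation]ᵢ + Σ P·[anion]ₒ)]
Numerator = 1×9.51 + 0.12×134 + 0.51×25.4 = 38.54
Denominator = 1×157 + 0.12×23.7 + 0.51×106 = 213.9
Vm = 60.7 · log₁₀(0.18019) = 60.7 × (-0.7443) = -45.18 mV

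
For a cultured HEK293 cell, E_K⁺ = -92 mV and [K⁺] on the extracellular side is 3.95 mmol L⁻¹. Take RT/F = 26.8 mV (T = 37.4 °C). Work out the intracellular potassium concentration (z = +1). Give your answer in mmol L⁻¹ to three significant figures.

122 mmol L⁻¹

Nernst: E = (26.8/1) · ln([out]/[in]), so ln([out]/[in]) = -92.0 × 1 / 26.8 = -3.4328.
[out]/[in] = e^(-3.4328) = 0.0323.
[in] = 3.95 / 0.0323 = 122.3 mmol L⁻¹.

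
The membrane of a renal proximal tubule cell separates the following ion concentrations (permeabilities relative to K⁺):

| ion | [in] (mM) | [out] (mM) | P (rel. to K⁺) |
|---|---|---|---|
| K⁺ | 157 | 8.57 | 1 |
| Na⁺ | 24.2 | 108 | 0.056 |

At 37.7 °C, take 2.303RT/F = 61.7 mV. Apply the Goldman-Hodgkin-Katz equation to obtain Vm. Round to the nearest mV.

-64 mV

Vm = 61.7 · log₁₀[(Σ P·[cation]ₒ + Σ P·[anion]ᵢ) / (Σ P·[cation]ᵢ + Σ P·[anion]ₒ)]
Numerator = 1×8.57 + 0.056×108 = 14.62
Denominator = 1×157 + 0.056×24.2 = 158.4
Vm = 61.7 · log₁₀(0.092311) = 61.7 × (-1.0347) = -63.84 mV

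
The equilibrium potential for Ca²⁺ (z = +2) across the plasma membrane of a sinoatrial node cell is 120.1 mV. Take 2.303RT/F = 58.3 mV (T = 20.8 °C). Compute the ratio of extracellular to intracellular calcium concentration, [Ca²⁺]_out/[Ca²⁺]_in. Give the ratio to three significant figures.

13200

log₁₀([out]/[in]) = E·z/(58.3) = 120.1 × 2 / 58.3 = 4.1201
[out]/[in] = 10^(4.1201) = 1.318e+04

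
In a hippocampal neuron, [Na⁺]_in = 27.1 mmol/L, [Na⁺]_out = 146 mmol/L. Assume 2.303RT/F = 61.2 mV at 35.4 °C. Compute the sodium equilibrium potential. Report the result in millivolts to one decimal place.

E = (61.2/z) · log₁₀([Na⁺]_out/[Na⁺]_in) with z = +1.
= (61.2/1) · log₁₀(146/27.1) = 61.20 · log₁₀(5.387)
= 61.20 · (0.7314) = 44.76 mV

44.8 mV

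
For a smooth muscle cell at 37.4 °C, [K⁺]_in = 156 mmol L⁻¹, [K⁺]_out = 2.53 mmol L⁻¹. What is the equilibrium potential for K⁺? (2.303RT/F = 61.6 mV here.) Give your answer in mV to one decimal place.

E = (61.6/z) · log₁₀([K⁺]_out/[K⁺]_in) with z = +1.
= (61.6/1) · log₁₀(2.53/156) = 61.60 · log₁₀(0.01622)
= 61.60 · (-1.7900) = -110.26 mV

-110.3 mV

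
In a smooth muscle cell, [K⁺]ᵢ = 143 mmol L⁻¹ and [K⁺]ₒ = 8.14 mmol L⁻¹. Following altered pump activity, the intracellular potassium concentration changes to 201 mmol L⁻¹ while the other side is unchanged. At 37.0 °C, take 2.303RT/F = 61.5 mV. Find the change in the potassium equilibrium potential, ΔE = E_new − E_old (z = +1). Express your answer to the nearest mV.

-9 mV

E_old = (61.5/1)·log₁₀(8.14/143) = -76.55 mV
E_new = (61.5/1)·log₁₀(8.14/201) = -85.64 mV
ΔE = -85.64 − (-76.55) = -9.09 mV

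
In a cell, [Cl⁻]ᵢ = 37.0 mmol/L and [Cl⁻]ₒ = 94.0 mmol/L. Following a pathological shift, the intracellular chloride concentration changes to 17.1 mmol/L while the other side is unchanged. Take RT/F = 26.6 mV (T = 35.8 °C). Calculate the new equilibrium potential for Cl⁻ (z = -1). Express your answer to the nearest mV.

After the shift: [Cl⁻]_out = 94.0, [Cl⁻]_in = 17.1 mmol/L.
E_new = (26.6/-1)·ln(94.0/17.1) = -26.60 · (1.7042) = -45.33 mV

-45 mV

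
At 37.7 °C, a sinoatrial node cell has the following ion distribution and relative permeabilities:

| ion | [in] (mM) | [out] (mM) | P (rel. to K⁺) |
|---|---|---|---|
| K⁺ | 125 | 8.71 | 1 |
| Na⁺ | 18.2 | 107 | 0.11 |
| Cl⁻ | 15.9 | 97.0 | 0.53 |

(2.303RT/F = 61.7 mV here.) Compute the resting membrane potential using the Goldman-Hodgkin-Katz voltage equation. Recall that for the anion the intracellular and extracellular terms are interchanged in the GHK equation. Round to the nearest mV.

Vm = 61.7 · log₁₀[(Σ P·[cation]ₒ + Σ P·[anion]ᵢ) / (Σ P·[cation]ᵢ + Σ P·[anion]ₒ)]
Numerator = 1×8.71 + 0.11×107 + 0.53×15.9 = 28.91
Denominator = 1×125 + 0.11×18.2 + 0.53×97.0 = 178.4
Vm = 61.7 · log₁₀(0.16202) = 61.7 × (-0.7904) = -48.77 mV

-49 mV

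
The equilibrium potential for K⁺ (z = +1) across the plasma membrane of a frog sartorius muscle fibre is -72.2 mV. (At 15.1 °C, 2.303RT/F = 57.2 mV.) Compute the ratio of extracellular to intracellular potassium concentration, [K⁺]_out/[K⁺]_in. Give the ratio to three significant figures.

log₁₀([out]/[in]) = E·z/(57.2) = -72.2 × 1 / 57.2 = -1.2622
[out]/[in] = 10^(-1.2622) = 0.05467

0.0547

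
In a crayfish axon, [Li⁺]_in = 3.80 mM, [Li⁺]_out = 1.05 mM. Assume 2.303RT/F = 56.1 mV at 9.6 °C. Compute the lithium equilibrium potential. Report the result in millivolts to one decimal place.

-31.3 mV

E = (56.1/z) · log₁₀([Li⁺]_out/[Li⁺]_in) with z = +1.
= (56.1/1) · log₁₀(1.05/3.80) = 56.10 · log₁₀(0.2763)
= 56.10 · (-0.5586) = -31.34 mV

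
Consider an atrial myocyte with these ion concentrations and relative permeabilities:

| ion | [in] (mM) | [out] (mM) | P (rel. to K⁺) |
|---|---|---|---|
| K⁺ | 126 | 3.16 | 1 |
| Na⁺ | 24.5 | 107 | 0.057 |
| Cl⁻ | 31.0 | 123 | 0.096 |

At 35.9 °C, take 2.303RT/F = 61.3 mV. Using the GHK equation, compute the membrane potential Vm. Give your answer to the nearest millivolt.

-65 mV

Vm = 61.3 · log₁₀[(Σ P·[cation]ₒ + Σ P·[anion]ᵢ) / (Σ P·[cation]ᵢ + Σ P·[anion]ₒ)]
Numerator = 1×3.16 + 0.057×107 + 0.096×31.0 = 12.23
Denominator = 1×126 + 0.057×24.5 + 0.096×123 = 139.2
Vm = 61.3 · log₁₀(0.087892) = 61.3 × (-1.0560) = -64.74 mV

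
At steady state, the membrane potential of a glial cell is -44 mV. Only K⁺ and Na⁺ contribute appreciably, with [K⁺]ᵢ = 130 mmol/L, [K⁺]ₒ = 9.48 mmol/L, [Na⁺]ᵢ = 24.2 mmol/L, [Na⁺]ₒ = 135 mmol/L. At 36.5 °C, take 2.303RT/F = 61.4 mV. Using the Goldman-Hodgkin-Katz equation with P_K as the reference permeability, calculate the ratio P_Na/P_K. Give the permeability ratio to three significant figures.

Let α = P_Na/P_K. GHK: Vm = 61.4·log₁₀[(Kₒ + α·Naₒ)/(Kᵢ + α·Naᵢ)].
10^(Vm/61.4) = 10^(-44.0/61.4) = 0.19204
So 0.19204·(Kᵢ + α·Naᵢ) = Kₒ + α·Naₒ → α = (0.19204·130.0 − 9.48) / (135.0 − 0.19204·24.2)
α = (24.96 − 9.48) / (135.0 − 4.647) = 15.48/130.4 = 0.1188

0.119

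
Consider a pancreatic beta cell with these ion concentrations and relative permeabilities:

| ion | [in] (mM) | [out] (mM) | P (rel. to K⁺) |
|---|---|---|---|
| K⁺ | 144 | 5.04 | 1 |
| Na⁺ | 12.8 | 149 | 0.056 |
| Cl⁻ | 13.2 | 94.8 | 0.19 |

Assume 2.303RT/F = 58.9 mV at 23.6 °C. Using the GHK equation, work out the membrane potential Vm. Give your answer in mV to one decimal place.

Vm = 58.9 · log₁₀[(Σ P·[cation]ₒ + Σ P·[anion]ᵢ) / (Σ P·[cation]ᵢ + Σ P·[anion]ₒ)]
Numerator = 1×5.04 + 0.056×149 + 0.19×13.2 = 15.89
Denominator = 1×144 + 0.056×12.8 + 0.19×94.8 = 162.7
Vm = 58.9 · log₁₀(0.097659) = 58.9 × (-1.0103) = -59.51 mV

-59.5 mV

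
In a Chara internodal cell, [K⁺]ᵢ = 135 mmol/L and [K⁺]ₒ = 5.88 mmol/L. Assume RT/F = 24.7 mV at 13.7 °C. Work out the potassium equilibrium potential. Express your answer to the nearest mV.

-77 mV

E = (24.7/z) · ln([K⁺]_out/[K⁺]_in) with z = +1.
= (24.7/1) · ln(5.88/135) = 24.70 · ln(0.04356)
= 24.70 · (-3.1337) = -77.40 mV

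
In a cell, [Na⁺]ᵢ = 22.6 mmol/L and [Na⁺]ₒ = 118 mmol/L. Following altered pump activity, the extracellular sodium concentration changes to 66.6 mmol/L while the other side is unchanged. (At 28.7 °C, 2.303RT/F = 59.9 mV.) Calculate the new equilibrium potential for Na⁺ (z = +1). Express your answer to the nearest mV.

After the shift: [Na⁺]_out = 66.6, [Na⁺]_in = 22.6 mmol/L.
E_new = (59.9/1)·log₁₀(66.6/22.6) = 59.90 · (0.4694) = 28.12 mV

28 mV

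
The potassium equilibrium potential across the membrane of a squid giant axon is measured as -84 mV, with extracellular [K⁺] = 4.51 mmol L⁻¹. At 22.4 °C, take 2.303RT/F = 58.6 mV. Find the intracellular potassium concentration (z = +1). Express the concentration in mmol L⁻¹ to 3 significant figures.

122 mmol L⁻¹

Nernst: E = (58.6/1) · log₁₀([out]/[in]), so log₁₀([out]/[in]) = -84.0 × 1 / 58.6 = -1.4334.
[out]/[in] = 10^(-1.4334) = 0.03686.
[in] = 4.51 / 0.03686 = 122.4 mmol L⁻¹.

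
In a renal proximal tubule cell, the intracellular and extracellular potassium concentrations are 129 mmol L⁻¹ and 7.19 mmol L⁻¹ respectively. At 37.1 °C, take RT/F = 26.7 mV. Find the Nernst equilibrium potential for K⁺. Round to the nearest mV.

E = (26.7/z) · ln([K⁺]_out/[K⁺]_in) with z = +1.
= (26.7/1) · ln(7.19/129) = 26.70 · ln(0.05574)
= 26.70 · (-2.8871) = -77.09 mV

-77 mV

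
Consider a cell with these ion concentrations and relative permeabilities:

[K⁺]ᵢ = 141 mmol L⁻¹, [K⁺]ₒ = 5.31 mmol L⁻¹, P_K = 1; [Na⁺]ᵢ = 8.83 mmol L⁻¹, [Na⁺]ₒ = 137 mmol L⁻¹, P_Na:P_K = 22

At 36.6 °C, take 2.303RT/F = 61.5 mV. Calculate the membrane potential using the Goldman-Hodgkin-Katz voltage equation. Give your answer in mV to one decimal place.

58.7 mV

Vm = 61.5 · log₁₀[(Σ P·[cation]ₒ + Σ P·[anion]ᵢ) / (Σ P·[cation]ᵢ + Σ P·[anion]ₒ)]
Numerator = 1×5.31 + 22×137 = 3019
Denominator = 1×141 + 22×8.83 = 335.3
Vm = 61.5 · log₁₀(9.0059) = 61.5 × (0.9545) = 58.70 mV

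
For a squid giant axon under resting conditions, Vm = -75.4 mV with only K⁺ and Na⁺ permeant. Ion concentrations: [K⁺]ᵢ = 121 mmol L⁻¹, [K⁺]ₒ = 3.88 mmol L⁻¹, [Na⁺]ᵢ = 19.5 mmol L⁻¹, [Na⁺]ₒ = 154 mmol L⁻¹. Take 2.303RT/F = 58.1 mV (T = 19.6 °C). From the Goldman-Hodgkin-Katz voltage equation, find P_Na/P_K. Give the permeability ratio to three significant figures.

Let α = P_Na/P_K. GHK: Vm = 58.1·log₁₀[(Kₒ + α·Naₒ)/(Kᵢ + α·Naᵢ)].
10^(Vm/58.1) = 10^(-75.4/58.1) = 0.050378
So 0.050378·(Kᵢ + α·Naᵢ) = Kₒ + α·Naₒ → α = (0.050378·121.0 − 3.88) / (154.0 − 0.050378·19.5)
α = (6.096 − 3.88) / (154.0 − 0.9824) = 2.216/153 = 0.01448

0.0145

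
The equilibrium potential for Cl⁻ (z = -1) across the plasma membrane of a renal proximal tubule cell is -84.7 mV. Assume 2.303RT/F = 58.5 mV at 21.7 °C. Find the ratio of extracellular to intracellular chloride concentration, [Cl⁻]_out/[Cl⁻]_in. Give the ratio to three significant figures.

28.0

log₁₀([out]/[in]) = E·z/(58.5) = -84.7 × -1 / 58.5 = 1.4479
[out]/[in] = 10^(1.4479) = 28.05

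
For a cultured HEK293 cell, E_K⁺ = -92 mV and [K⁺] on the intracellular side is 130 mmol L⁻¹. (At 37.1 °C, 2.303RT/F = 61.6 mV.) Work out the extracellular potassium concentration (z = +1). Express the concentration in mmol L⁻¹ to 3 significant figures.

4.17 mmol L⁻¹

Nernst: E = (61.6/1) · log₁₀([out]/[in]), so log₁₀([out]/[in]) = -92.0 × 1 / 61.6 = -1.4935.
[out]/[in] = 10^(-1.4935) = 0.0321.
[out] = 0.0321 × 130 = 4.173 mmol L⁻¹.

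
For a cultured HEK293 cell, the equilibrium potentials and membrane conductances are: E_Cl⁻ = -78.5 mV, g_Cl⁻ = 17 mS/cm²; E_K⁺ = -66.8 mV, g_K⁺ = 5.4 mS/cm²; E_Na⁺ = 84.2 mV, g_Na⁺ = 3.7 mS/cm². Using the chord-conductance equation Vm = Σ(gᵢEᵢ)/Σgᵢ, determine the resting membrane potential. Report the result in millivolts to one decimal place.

-53.0 mV

Σ gᵢEᵢ = 17·(-78.5) + 5.4·(-66.8) + 3.7·(84.2) = -1383.68
Σ gᵢ = 17 + 5.4 + 3.7 = 26.1
Vm = -1383.68 / 26.1 = -53.01 mV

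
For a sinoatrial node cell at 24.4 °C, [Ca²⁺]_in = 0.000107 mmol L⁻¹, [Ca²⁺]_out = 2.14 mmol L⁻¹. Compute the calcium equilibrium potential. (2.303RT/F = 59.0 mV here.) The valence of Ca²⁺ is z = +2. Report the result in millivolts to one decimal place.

E = (59.0/z) · log₁₀([Ca²⁺]_out/[Ca²⁺]_in) with z = +2.
= (59.0/2) · log₁₀(2.14/0.000107) = 29.50 · log₁₀(2e+04)
= 29.50 · (4.3010) = 126.88 mV

126.9 mV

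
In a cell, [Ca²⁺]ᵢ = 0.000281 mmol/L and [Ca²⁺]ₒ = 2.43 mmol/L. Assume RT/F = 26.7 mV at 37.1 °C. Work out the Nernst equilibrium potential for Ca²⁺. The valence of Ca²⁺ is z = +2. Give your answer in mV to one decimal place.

121.0 mV

E = (26.7/z) · ln([Ca²⁺]_out/[Ca²⁺]_in) with z = +2.
= (26.7/2) · ln(2.43/0.000281) = 13.35 · ln(8648)
= 13.35 · (9.0650) = 121.02 mV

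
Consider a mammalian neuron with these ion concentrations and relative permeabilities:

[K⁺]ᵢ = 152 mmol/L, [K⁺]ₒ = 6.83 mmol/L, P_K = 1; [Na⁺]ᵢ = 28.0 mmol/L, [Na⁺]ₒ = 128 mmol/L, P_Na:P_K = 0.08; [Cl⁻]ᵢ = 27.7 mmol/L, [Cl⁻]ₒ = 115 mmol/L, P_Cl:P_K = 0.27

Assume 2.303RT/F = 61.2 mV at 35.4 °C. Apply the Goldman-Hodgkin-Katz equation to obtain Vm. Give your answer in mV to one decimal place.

Vm = 61.2 · log₁₀[(Σ P·[cation]ₒ + Σ P·[anion]ᵢ) / (Σ P·[cation]ᵢ + Σ P·[anion]ₒ)]
Numerator = 1×6.83 + 0.08×128 + 0.27×27.7 = 24.55
Denominator = 1×152 + 0.08×28.0 + 0.27×115 = 185.3
Vm = 61.2 · log₁₀(0.13249) = 61.2 × (-0.8778) = -53.72 mV

-53.7 mV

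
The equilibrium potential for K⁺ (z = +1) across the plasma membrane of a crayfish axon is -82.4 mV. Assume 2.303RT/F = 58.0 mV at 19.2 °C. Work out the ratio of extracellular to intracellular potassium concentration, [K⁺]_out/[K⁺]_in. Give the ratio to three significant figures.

0.0380

log₁₀([out]/[in]) = E·z/(58.0) = -82.4 × 1 / 58.0 = -1.4207
[out]/[in] = 10^(-1.4207) = 0.03796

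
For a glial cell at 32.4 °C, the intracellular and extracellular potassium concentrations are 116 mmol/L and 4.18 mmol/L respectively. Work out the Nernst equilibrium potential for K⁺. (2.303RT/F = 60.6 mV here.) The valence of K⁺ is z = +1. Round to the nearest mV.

-87 mV

E = (60.6/z) · log₁₀([K⁺]_out/[K⁺]_in) with z = +1.
= (60.6/1) · log₁₀(4.18/116) = 60.60 · log₁₀(0.03603)
= 60.60 · (-1.4433) = -87.46 mV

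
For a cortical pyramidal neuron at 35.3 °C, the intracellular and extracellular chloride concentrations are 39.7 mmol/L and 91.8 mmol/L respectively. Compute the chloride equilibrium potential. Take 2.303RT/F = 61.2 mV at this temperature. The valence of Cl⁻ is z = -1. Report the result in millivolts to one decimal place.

E = (61.2/z) · log₁₀([Cl⁻]_out/[Cl⁻]_in) with z = -1.
For an anion, dividing by z = -1 reverses the sign.
= (61.2/-1) · log₁₀(91.8/39.7) = -61.20 · log₁₀(2.312)
= -61.20 · (0.3641) = -22.28 mV

-22.3 mV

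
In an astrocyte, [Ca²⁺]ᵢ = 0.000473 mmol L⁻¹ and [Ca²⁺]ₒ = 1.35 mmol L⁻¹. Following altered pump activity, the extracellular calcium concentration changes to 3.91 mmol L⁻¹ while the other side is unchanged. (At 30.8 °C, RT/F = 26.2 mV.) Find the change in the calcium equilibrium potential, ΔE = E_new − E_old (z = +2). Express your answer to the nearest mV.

14 mV

E_old = (26.2/2)·ln(1.35/0.000473) = 104.23 mV
E_new = (26.2/2)·ln(3.91/0.000473) = 118.16 mV
ΔE = 118.16 − (104.23) = 13.93 mV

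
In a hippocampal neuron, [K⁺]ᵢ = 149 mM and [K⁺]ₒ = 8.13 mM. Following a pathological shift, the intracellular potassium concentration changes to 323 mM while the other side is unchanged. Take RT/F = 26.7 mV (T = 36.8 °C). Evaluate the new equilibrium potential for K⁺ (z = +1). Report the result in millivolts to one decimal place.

-98.3 mV

After the shift: [K⁺]_out = 8.13, [K⁺]_in = 323 mM.
E_new = (26.7/1)·ln(8.13/323) = 26.70 · (-3.6821) = -98.31 mV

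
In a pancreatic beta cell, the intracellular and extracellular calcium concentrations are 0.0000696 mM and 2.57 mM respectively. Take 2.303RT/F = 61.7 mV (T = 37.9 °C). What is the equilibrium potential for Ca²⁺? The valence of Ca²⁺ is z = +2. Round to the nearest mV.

E = (61.7/z) · log₁₀([Ca²⁺]_out/[Ca²⁺]_in) with z = +2.
= (61.7/2) · log₁₀(2.57/0.0000696) = 30.85 · log₁₀(3.693e+04)
= 30.85 · (4.5673) = 140.90 mV

141 mV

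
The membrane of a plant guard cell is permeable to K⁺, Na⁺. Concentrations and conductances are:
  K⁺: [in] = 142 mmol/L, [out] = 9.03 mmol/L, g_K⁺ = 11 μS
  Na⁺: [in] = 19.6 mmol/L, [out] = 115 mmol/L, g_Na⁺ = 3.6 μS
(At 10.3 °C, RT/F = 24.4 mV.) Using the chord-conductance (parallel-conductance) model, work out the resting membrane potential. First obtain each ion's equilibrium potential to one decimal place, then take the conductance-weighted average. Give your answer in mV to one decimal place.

-40.0 mV

E_K⁺ = (24.4/1)·ln(9.03/142) = -67.2 mV
E_Na⁺ = (24.4/1)·ln(115/19.6) = 43.2 mV
Vm = (Σ gᵢEᵢ)/(Σ gᵢ) = (11·-67.2 + 3.6·43.2) / (11 + 3.6)
= -583.68 / 14.6 = -39.98 mV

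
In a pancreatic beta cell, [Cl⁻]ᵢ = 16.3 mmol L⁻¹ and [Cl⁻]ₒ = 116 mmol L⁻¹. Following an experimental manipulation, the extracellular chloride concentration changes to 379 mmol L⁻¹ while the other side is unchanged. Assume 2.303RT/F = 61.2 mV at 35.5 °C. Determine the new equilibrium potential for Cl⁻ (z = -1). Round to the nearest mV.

After the shift: [Cl⁻]_out = 379, [Cl⁻]_in = 16.3 mmol L⁻¹.
E_new = (61.2/-1)·log₁₀(379/16.3) = -61.20 · (1.3665) = -83.63 mV

-84 mV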